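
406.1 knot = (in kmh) 752.1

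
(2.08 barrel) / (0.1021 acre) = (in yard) 0.0008753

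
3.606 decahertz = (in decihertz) 360.6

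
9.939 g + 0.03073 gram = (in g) 9.97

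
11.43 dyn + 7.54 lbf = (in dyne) 3.354e+06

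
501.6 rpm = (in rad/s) 52.53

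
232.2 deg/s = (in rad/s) 4.053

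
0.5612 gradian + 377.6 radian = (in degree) 2.164e+04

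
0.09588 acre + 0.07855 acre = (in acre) 0.1744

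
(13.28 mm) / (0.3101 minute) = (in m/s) 0.0007137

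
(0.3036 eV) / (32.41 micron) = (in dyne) 1.501e-10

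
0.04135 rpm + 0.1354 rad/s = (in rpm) 1.334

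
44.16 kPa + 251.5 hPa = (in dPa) 6.931e+05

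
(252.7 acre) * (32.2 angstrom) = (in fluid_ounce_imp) 115.9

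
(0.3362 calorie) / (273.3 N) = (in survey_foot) 0.01689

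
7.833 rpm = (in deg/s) 47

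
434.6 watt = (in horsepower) 0.5828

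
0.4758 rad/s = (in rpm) 4.544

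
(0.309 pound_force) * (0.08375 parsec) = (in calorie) 8.49e+14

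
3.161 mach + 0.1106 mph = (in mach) 3.161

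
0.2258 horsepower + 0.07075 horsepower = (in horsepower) 0.2965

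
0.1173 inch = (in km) 2.979e-06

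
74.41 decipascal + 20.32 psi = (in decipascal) 1.401e+06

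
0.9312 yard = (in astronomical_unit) 5.692e-12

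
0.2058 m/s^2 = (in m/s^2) 0.2058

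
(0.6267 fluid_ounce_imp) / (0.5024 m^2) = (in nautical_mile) 1.914e-08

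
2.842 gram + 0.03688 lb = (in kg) 0.01957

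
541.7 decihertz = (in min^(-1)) 3250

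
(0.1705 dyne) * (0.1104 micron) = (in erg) 1.882e-06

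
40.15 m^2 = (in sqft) 432.2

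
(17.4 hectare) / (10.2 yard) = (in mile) 11.59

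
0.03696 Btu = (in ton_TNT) 9.32e-09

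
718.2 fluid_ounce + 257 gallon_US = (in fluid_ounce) 3.361e+04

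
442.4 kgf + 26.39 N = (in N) 4365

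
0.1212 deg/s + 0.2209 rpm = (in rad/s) 0.02525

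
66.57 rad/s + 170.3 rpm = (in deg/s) 4836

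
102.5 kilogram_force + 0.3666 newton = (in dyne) 1.006e+08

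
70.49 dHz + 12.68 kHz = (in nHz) 1.269e+13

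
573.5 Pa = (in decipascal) 5735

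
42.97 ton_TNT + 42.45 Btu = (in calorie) 4.297e+10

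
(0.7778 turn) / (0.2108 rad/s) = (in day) 0.0002683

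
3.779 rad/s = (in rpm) 36.09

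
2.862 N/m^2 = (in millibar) 0.02862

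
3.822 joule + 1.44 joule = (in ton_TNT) 1.258e-09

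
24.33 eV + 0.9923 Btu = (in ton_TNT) 2.502e-07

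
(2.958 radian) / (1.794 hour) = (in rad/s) 0.000458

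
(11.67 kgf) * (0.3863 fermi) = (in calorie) 1.057e-14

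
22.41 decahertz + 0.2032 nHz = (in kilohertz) 0.2241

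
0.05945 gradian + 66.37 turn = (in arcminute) 1.434e+06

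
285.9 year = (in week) 1.491e+04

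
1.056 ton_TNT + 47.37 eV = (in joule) 4.418e+09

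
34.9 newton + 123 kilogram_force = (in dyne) 1.241e+08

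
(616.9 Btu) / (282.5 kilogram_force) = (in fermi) 2.349e+17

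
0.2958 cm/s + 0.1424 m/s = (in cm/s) 14.54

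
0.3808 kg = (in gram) 380.8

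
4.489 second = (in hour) 0.001247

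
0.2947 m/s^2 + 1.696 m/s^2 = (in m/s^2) 1.991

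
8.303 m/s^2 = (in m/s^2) 8.303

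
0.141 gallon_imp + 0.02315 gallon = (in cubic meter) 0.0007286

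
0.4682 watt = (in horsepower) 0.0006279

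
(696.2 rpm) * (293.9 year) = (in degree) 3.872e+13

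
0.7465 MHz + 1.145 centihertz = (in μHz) 7.465e+11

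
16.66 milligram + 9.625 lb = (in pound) 9.625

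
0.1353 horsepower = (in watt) 100.9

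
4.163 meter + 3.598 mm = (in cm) 416.7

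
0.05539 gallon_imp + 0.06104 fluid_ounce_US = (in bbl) 0.001595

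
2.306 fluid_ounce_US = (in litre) 0.0682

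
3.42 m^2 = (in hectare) 0.000342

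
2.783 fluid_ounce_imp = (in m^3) 7.907e-05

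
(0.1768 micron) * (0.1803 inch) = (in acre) 2.001e-13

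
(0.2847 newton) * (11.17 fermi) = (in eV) 1.985e+04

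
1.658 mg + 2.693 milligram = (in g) 0.004351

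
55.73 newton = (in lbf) 12.53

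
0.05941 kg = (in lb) 0.131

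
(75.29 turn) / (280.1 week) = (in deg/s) 0.00016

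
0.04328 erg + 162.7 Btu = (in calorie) 4.103e+04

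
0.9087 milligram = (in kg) 9.087e-07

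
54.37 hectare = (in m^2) 5.437e+05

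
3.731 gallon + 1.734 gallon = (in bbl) 0.1301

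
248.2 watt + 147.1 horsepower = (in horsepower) 147.4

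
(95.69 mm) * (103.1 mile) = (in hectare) 1.588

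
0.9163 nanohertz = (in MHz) 9.163e-16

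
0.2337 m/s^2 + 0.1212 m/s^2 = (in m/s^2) 0.3549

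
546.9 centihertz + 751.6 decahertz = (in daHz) 752.1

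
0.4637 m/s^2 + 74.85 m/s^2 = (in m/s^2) 75.31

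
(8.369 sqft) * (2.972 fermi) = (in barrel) 1.453e-14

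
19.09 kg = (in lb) 42.09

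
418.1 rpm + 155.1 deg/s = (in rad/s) 46.49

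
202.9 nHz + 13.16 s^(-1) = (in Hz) 13.16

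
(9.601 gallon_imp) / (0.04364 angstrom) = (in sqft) 1.077e+11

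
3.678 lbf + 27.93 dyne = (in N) 16.36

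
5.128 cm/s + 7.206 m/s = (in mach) 0.02131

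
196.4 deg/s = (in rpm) 32.73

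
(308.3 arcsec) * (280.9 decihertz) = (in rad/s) 0.04199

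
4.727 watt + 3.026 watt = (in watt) 7.753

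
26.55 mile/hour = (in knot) 23.07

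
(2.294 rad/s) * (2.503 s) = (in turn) 0.9138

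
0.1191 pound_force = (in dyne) 5.298e+04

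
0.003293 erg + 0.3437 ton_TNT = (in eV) 8.976e+27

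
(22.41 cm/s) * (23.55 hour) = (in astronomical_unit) 1.27e-07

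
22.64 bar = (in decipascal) 2.264e+07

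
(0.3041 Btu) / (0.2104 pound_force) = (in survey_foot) 1125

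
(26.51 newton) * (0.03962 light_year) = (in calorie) 2.375e+15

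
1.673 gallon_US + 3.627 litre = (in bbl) 0.06265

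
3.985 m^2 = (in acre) 0.0009847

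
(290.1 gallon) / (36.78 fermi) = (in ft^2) 3.214e+14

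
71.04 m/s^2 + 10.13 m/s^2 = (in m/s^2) 81.17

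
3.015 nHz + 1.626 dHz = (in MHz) 1.626e-07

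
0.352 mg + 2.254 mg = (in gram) 0.002606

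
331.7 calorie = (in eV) 8.662e+21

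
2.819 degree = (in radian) 0.0492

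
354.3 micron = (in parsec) 1.148e-20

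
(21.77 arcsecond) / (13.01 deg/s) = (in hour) 1.291e-07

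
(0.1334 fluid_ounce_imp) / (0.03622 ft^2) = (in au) 7.53e-15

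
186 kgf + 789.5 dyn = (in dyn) 1.824e+08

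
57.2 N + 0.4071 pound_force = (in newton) 59.01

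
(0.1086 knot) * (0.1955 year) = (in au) 2.302e-06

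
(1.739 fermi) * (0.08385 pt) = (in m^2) 5.144e-20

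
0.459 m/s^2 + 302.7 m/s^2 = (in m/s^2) 303.2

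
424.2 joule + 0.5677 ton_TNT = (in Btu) 2.251e+06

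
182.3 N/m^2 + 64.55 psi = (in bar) 4.452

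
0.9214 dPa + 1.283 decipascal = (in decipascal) 2.204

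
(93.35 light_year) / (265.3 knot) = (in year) 2.052e+08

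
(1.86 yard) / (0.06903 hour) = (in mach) 2.01e-05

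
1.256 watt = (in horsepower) 0.001684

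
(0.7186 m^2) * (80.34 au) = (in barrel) 5.432e+13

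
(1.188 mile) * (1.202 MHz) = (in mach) 6.749e+06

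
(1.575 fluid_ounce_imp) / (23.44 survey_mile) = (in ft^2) 1.277e-08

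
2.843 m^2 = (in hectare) 0.0002843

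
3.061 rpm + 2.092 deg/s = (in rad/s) 0.3571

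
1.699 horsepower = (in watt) 1267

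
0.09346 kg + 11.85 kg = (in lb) 26.33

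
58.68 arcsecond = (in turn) 4.528e-05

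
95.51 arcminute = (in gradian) 1.769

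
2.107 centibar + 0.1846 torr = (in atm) 0.02104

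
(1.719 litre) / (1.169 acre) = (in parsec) 1.178e-23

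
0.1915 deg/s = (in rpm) 0.03192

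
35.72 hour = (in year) 0.004078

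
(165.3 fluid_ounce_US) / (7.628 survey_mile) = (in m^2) 3.982e-07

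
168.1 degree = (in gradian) 186.8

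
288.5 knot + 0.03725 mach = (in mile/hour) 360.4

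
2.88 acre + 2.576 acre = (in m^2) 2.208e+04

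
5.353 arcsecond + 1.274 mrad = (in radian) 0.0013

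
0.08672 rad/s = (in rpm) 0.8281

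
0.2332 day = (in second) 2.015e+04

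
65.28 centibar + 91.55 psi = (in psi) 101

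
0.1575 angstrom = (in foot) 5.167e-11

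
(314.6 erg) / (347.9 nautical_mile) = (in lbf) 1.098e-11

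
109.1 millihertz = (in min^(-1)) 6.546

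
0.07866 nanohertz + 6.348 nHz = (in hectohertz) 6.427e-11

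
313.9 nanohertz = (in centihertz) 3.139e-05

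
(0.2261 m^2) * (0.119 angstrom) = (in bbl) 1.692e-11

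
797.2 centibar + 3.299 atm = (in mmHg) 8487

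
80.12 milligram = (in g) 0.08012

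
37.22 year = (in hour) 3.26e+05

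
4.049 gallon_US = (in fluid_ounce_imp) 539.4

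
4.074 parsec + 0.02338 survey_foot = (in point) 3.563e+20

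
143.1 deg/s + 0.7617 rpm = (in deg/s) 147.7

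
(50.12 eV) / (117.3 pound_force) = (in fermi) 1.539e-05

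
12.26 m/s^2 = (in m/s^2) 12.26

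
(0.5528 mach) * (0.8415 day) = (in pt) 3.879e+10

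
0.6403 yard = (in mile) 0.0003638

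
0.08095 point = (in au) 1.909e-16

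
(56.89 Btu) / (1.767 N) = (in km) 33.97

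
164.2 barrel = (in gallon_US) 6896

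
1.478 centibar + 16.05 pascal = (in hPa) 14.94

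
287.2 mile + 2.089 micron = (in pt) 1.31e+09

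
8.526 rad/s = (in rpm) 81.42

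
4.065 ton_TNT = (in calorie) 4.065e+09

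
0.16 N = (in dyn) 1.6e+04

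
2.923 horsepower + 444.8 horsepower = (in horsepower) 447.7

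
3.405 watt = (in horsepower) 0.004566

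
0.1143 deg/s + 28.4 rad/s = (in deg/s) 1627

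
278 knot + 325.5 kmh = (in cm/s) 2.334e+04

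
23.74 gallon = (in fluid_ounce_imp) 3163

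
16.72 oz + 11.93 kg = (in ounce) 437.5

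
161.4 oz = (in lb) 10.09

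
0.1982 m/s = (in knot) 0.3853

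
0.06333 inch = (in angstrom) 1.609e+07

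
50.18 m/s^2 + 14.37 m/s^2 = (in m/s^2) 64.55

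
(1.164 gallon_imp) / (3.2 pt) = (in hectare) 0.0004687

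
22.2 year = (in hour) 1.945e+05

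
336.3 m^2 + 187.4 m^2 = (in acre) 0.1294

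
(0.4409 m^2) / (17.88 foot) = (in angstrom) 8.09e+08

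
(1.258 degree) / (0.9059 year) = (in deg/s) 4.403e-08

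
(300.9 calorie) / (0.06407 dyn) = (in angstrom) 1.965e+19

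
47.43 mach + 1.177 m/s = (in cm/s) 1.615e+06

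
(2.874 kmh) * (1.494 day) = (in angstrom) 1.031e+15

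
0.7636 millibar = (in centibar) 0.07636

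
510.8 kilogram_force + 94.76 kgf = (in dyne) 5.939e+08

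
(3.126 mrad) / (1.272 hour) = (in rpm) 6.519e-06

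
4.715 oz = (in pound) 0.2947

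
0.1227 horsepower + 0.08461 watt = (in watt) 91.58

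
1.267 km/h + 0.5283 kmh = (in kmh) 1.795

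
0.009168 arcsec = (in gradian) 2.83e-06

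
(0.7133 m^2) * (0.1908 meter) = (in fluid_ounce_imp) 4790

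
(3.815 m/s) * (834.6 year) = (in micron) 1.004e+17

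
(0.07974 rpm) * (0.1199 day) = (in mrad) 8.65e+04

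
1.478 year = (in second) 4.661e+07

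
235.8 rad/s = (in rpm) 2252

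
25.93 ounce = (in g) 735.1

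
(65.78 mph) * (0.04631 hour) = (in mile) 3.046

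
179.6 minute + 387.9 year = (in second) 1.223e+10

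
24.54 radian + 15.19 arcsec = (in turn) 3.906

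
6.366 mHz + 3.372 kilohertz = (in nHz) 3.372e+12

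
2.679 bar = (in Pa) 2.679e+05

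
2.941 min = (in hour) 0.04902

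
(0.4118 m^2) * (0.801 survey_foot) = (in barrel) 0.6324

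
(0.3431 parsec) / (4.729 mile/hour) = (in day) 5.796e+10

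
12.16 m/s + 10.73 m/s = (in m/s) 22.89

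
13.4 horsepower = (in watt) 9992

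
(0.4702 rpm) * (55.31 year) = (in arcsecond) 1.772e+13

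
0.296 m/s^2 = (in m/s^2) 0.296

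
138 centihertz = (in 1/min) 82.8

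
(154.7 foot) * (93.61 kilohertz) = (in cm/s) 4.414e+08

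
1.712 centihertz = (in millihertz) 17.12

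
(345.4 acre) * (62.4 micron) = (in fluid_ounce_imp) 3.07e+06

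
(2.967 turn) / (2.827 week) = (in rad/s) 1.09e-05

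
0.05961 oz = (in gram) 1.69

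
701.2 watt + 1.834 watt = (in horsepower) 0.9428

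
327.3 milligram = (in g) 0.3273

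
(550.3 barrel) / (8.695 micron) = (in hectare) 1006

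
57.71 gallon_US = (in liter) 218.5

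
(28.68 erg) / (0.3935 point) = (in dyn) 2066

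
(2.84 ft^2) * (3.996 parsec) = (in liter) 3.253e+19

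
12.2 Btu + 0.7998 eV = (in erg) 1.287e+11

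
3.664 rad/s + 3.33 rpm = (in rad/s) 4.013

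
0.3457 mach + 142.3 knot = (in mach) 0.5607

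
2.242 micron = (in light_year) 2.37e-22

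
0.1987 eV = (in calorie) 7.609e-21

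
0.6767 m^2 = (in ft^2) 7.284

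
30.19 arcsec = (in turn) 2.329e-05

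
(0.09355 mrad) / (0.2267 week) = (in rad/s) 6.823e-10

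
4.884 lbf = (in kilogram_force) 2.215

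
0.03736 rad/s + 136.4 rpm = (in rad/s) 14.32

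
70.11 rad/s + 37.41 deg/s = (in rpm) 675.7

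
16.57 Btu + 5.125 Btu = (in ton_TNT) 5.471e-06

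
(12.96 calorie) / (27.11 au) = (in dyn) 1.337e-06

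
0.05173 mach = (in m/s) 17.61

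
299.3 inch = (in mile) 0.004724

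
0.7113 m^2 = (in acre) 0.0001758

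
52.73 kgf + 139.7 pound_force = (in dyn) 1.139e+08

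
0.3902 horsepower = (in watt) 291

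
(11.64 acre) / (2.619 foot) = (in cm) 5.901e+06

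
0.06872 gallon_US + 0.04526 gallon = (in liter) 0.4315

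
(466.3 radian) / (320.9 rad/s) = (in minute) 0.02422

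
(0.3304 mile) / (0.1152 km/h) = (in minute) 276.9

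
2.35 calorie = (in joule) 9.832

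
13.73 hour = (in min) 823.8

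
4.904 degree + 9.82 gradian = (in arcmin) 824.5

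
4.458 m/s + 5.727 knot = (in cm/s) 740.4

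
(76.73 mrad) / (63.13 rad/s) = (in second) 0.001215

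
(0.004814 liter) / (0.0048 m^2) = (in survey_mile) 6.232e-07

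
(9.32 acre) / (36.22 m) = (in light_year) 1.101e-13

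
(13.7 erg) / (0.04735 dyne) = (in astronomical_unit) 1.934e-11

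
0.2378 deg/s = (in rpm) 0.03963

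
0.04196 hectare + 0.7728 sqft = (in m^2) 419.7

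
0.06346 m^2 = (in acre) 1.568e-05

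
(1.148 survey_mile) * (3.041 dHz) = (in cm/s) 5.618e+04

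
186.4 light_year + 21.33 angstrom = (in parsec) 57.15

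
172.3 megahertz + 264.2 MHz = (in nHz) 4.365e+17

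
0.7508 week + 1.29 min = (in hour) 126.2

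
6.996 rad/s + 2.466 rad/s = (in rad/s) 9.462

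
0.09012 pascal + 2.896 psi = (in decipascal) 1.997e+05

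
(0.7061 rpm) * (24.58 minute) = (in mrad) 1.091e+05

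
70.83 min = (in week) 0.007027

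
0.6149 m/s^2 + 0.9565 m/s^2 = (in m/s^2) 1.571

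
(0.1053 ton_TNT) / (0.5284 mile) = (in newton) 5.181e+05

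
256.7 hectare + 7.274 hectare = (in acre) 652.3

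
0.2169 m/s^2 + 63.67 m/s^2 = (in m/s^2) 63.89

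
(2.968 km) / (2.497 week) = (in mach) 5.772e-06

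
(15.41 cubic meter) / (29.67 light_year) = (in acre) 1.357e-20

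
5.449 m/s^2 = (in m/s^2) 5.449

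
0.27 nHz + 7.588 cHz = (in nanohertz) 7.588e+07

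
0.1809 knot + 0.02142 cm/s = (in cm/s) 9.328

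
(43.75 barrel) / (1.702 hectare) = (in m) 0.0004087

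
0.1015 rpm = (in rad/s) 0.01063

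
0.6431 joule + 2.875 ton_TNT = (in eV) 7.508e+28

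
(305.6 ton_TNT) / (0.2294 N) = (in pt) 1.58e+16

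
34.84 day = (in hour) 836.2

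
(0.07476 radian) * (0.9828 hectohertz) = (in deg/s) 421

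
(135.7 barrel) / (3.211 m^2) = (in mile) 0.004175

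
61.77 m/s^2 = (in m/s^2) 61.77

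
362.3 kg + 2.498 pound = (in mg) 3.634e+08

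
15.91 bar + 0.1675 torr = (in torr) 1.193e+04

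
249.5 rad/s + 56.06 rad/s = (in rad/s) 305.6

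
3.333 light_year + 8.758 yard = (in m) 3.153e+16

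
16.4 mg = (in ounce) 0.0005785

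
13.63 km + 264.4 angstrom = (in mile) 8.469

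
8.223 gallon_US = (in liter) 31.13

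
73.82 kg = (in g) 7.382e+04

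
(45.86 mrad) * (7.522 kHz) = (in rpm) 3294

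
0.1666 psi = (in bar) 0.01149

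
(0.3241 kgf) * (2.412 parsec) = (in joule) 2.366e+17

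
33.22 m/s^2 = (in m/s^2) 33.22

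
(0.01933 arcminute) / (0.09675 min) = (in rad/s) 9.686e-07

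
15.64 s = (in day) 0.000181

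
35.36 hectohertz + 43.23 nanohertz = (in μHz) 3.536e+09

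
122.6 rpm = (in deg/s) 735.6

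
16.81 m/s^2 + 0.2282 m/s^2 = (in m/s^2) 17.04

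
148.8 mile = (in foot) 7.857e+05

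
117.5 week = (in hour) 1.974e+04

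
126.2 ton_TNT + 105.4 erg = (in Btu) 5.005e+08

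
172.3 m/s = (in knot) 334.9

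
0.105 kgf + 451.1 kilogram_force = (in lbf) 994.7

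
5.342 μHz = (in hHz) 5.342e-08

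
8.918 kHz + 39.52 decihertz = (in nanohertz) 8.922e+12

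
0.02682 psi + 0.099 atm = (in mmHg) 76.63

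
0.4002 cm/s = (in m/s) 0.004002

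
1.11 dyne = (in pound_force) 2.495e-06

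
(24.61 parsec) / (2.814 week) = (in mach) 1.31e+09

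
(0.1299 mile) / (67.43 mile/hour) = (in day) 8.027e-05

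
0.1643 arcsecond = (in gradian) 5.071e-05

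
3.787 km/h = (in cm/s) 105.2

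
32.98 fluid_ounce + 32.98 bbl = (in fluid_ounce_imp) 1.846e+05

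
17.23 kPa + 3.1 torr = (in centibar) 17.64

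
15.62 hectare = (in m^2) 1.562e+05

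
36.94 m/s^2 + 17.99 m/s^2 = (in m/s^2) 54.93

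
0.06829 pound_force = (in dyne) 3.038e+04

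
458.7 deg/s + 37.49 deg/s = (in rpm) 82.7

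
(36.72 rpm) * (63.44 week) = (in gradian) 9.393e+09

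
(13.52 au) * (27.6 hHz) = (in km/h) 2.01e+16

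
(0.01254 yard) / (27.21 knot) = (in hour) 2.275e-07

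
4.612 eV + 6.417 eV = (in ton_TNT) 4.223e-28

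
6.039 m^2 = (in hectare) 0.0006039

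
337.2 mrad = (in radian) 0.3372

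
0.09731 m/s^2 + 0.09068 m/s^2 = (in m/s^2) 0.188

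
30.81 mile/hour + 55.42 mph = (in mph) 86.23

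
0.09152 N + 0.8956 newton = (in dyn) 9.871e+04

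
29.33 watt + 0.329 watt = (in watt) 29.66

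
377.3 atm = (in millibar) 3.823e+05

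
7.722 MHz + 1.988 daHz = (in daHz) 7.722e+05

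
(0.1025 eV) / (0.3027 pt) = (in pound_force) 3.457e-17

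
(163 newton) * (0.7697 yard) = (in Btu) 0.1087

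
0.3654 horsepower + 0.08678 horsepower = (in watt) 337.2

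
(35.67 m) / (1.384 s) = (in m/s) 25.77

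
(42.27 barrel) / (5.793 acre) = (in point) 0.8126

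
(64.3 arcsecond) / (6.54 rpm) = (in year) 1.443e-11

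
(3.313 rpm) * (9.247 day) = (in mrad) 2.772e+08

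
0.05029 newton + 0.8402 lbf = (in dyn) 3.788e+05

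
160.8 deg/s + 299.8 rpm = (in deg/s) 1960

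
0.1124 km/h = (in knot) 0.06069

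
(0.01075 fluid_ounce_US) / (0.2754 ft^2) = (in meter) 1.243e-05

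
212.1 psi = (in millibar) 1.462e+04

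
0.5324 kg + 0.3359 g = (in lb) 1.174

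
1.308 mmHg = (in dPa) 1744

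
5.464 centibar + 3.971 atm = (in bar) 4.078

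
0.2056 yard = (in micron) 1.88e+05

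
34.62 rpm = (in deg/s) 207.7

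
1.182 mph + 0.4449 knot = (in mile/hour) 1.694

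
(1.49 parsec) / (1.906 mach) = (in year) 2.246e+06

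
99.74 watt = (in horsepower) 0.1338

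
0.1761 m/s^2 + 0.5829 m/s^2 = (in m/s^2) 0.759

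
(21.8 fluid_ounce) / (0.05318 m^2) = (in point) 34.36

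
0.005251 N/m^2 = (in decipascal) 0.05251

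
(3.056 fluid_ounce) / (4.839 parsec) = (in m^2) 6.053e-22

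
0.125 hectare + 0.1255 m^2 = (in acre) 0.3089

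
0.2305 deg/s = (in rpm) 0.03842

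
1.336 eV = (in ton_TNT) 5.116e-29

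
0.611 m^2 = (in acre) 0.000151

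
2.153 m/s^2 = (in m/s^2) 2.153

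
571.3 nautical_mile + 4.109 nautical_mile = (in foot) 3.496e+06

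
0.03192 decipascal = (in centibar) 3.192e-06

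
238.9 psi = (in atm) 16.26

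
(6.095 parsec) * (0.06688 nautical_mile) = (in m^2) 2.329e+19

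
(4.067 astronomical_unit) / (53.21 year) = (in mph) 811.1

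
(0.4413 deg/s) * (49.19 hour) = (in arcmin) 4.689e+06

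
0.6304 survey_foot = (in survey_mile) 0.0001194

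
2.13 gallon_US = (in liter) 8.063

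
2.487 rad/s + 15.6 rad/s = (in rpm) 172.7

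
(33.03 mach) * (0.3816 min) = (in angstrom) 2.575e+15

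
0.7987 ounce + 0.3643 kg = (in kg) 0.3869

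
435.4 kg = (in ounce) 1.536e+04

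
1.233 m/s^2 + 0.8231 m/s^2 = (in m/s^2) 2.056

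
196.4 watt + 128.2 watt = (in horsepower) 0.4353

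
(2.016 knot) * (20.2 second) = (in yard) 22.91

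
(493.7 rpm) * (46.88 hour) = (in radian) 8.725e+06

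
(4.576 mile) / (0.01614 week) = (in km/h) 2.716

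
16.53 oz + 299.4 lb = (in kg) 136.3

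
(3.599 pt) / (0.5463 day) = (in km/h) 9.684e-08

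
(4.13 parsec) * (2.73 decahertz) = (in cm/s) 3.479e+20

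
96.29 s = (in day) 0.001114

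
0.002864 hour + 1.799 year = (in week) 93.81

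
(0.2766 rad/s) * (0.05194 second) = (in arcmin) 49.39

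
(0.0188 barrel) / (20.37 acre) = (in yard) 3.965e-08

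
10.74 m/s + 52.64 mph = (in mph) 76.66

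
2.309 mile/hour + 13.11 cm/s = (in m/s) 1.163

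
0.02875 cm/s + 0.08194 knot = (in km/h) 0.1528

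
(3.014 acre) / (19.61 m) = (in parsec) 2.016e-14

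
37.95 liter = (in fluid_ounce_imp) 1336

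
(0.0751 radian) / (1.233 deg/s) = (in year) 1.107e-07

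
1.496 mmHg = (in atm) 0.001968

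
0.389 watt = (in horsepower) 0.0005217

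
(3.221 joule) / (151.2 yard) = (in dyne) 2330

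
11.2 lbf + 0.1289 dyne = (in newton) 49.82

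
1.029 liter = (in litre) 1.029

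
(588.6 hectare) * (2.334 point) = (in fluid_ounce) 1.639e+08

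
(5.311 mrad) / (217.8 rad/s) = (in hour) 6.774e-09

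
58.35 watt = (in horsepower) 0.07825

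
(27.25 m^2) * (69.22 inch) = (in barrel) 301.3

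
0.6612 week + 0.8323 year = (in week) 44.06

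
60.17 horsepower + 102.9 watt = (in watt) 4.497e+04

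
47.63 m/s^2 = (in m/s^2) 47.63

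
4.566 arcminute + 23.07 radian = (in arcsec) 4.759e+06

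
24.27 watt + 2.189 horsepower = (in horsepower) 2.222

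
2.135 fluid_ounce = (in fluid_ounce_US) 2.135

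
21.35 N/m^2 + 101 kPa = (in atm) 0.997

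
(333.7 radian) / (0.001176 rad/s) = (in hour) 78.82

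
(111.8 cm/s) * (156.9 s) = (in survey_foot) 575.5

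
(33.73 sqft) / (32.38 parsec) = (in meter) 3.136e-18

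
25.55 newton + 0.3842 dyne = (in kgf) 2.605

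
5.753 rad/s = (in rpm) 54.94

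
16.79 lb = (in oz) 268.6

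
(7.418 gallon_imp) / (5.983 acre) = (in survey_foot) 4.57e-06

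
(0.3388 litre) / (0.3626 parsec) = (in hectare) 3.028e-24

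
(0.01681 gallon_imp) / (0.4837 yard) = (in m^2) 0.0001728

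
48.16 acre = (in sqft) 2.098e+06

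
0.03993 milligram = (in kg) 3.993e-08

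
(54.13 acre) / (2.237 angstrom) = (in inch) 3.855e+16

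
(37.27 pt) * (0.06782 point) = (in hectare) 3.146e-11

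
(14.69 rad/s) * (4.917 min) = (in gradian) 2.759e+05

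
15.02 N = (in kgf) 1.532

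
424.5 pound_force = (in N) 1888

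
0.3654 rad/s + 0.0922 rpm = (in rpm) 3.582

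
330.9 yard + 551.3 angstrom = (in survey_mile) 0.188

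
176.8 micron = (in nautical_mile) 9.546e-08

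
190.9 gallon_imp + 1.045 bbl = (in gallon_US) 273.2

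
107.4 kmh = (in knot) 57.99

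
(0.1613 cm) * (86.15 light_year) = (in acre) 3.249e+11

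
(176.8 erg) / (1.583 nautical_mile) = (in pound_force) 1.356e-09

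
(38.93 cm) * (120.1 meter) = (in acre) 0.01155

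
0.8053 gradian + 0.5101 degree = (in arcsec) 4446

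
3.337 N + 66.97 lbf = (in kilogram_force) 30.72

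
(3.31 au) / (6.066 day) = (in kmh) 3.401e+06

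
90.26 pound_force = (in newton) 401.5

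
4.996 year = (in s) 1.576e+08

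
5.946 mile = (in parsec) 3.101e-13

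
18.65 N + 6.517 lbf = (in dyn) 4.764e+06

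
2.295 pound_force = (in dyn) 1.021e+06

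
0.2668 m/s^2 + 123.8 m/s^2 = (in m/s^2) 124.1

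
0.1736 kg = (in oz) 6.124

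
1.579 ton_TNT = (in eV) 4.123e+28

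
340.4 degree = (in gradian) 378.2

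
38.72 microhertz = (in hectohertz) 3.872e-07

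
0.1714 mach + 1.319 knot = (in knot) 114.8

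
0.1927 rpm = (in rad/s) 0.02018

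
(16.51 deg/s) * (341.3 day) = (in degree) 4.869e+08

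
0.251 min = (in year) 4.775e-07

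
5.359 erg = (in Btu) 5.079e-10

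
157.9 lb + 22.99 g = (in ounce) 2527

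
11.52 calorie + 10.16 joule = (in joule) 58.36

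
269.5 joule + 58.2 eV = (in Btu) 0.2554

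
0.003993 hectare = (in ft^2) 429.8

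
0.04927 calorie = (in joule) 0.2061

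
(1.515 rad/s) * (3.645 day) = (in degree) 2.734e+07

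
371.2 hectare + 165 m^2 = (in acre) 917.3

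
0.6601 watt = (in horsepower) 0.0008852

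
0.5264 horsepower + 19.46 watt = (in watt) 412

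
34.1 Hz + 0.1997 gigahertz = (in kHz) 1.997e+05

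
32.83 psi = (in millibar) 2264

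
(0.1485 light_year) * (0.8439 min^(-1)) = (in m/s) 1.976e+13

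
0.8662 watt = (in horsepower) 0.001162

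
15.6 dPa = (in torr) 0.0117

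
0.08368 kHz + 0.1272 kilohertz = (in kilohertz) 0.2109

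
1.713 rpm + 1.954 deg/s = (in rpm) 2.039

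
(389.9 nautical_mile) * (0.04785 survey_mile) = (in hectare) 5561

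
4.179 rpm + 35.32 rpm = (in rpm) 39.5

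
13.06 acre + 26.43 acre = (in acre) 39.49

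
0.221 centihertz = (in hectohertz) 2.21e-05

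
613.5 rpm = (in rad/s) 64.25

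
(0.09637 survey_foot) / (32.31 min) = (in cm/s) 0.001515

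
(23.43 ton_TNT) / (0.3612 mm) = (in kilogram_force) 2.768e+13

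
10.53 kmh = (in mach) 0.00859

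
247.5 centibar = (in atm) 2.443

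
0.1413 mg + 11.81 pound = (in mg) 5.357e+06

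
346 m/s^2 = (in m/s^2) 346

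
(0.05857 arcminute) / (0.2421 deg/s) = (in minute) 6.72e-05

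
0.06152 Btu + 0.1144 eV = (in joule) 64.91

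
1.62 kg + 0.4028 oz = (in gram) 1631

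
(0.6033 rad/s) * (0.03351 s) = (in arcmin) 69.5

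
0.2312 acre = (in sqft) 1.007e+04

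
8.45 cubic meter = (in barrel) 53.15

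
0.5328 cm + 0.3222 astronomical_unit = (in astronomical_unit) 0.3222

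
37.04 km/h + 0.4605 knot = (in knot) 20.46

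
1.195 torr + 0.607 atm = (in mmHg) 462.5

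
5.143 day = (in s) 4.444e+05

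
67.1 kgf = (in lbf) 147.9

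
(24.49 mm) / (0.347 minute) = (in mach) 3.455e-06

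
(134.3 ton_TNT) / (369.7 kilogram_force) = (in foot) 5.085e+08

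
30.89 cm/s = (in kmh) 1.112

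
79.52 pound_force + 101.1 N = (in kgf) 46.38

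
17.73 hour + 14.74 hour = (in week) 0.1933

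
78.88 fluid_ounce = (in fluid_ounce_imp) 82.1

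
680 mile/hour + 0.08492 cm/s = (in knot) 590.9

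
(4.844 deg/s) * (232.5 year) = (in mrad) 6.199e+11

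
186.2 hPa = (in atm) 0.1838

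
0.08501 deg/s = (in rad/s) 0.001484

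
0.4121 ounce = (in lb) 0.02576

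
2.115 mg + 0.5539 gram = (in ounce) 0.01961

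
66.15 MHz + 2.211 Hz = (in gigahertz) 0.06615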